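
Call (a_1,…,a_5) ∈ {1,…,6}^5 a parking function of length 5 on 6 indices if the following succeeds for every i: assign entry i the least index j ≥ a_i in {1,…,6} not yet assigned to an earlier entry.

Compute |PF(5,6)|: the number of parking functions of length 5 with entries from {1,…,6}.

#PF = 2·7^4 = 2 · 2401 = 4802
One tuple (2,2,3,3,3) → sorted (2,2,3,3,3): b_i ≤ 1+i ∀i, a PF.

4802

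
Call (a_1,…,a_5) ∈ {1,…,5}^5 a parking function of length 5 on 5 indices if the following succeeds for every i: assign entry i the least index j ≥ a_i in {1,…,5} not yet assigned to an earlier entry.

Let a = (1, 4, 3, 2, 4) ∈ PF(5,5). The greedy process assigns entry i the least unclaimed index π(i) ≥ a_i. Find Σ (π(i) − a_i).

Σπ = 5·6/2 = 15 (π permutes [5]); Σa = 1+4+3+2+4 = 14; disp = 15−14 = 1.

1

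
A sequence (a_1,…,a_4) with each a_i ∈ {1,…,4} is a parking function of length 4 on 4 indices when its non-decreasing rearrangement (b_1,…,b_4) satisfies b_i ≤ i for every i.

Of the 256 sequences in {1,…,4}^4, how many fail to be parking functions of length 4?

Count = (4+1−4)·(4+1)^{4−1} = 1×125 = 125
E.g. (3,2,3,4) → sorted (2,3,3,4): b_1=2>1, not a PF.
So 256 − 125 = 131 fail.

131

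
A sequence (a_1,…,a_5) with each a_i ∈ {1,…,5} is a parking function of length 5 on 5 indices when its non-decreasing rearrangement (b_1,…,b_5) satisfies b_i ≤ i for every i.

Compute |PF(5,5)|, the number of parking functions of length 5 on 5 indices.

1296

|PF(5,5)| = 1·6^4 = 1 · 1296 = 1296
Example (5,3,1,1,1) → sorted (1,1,1,3,5): b_i ≤ i ∀i, a PF.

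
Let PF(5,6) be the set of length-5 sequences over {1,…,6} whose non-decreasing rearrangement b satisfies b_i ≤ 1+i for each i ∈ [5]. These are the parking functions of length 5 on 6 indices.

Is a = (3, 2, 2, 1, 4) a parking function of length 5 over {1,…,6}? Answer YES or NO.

Rearranged: b = (1, 2, 2, 3, 4).
  b_1=1 ≤ 2
  b_2=2 ≤ 3
  b_3=2 ≤ 4
  b_4=3 ≤ 5
  b_5=4 ≤ 6
All bounds hold ⇒ YES

YES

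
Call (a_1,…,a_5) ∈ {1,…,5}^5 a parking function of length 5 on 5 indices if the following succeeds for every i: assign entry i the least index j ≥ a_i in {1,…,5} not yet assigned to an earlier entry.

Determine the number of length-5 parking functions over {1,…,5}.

Count = 1·6^4 = 1 · 1296 = 1296
Example (4,1,3,2,4) → sorted (1,2,3,4,4): b_i ≤ i ∀i, a PF.

1296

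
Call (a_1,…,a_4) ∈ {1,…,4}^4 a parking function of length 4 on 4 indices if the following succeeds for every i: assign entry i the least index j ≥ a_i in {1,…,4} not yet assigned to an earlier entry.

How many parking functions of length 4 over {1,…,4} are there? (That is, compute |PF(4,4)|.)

125

|PF(4,4)| = (4+1−4)·(4+1)^{4−1} = 1×125 = 125
E.g. (1,3,2,2) → sorted (1,2,2,3): b_i ≤ i ∀i, a PF.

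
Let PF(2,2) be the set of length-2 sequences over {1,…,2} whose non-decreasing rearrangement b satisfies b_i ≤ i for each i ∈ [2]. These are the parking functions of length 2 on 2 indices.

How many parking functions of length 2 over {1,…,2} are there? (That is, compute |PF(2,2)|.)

3

#PF = (2−2+1)·(2+1)^(2−1) = 1 · 3 = 3 (Pollak)
Example (1,2) → sorted (1,2): b_i ≤ i ∀i, a PF.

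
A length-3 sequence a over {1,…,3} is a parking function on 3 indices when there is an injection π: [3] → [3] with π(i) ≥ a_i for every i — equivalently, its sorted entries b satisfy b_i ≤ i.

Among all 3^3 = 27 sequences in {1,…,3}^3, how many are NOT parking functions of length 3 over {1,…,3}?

|PF| = (3+1−3)·(3+1)^{3−1} = 1 · 16 = 16 (Konheim–Weiss)
E.g. (3,3,3) → sorted (3,3,3): b_1=3>1, not a PF.
3^3 − 16 = 27 − 16 = 11

11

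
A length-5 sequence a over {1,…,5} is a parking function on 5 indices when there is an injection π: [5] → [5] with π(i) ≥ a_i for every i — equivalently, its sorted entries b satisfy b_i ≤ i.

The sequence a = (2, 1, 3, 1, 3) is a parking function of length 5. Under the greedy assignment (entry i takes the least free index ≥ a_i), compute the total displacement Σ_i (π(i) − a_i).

5

Σπ = 15 ({1..5} each once); Σa = 2+1+3+1+3 = 10; disp = 15−10 = 5.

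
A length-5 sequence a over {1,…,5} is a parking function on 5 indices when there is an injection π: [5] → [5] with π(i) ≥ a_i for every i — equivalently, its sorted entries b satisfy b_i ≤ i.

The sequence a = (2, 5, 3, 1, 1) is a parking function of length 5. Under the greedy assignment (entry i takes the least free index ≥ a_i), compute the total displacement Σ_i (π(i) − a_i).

3

Σπ(i) = 1+…+5 = 15; Σa = 2+5+3+1+1 = 12; disp = 15−12 = 3.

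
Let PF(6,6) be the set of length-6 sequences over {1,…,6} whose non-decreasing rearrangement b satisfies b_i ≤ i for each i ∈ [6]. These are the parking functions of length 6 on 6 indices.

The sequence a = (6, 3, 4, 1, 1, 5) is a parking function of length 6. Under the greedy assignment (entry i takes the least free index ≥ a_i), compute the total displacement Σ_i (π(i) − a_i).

Σπ = 6·7/2 = 21 (π permutes [6]); Σa = 6+3+4+1+1+5 = 20; disp = 21−20 = 1.

1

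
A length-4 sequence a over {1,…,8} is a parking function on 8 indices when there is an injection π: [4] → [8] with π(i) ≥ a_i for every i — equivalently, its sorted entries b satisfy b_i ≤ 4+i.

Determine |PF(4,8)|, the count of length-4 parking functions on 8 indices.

3645

|PF| = (9−4)·9^(4−1) = 5·729 = 3645 (Pollak)
One tuple (7,1,5,8) → sorted (1,5,7,8): b_i ≤ 4+i ∀i, a PF.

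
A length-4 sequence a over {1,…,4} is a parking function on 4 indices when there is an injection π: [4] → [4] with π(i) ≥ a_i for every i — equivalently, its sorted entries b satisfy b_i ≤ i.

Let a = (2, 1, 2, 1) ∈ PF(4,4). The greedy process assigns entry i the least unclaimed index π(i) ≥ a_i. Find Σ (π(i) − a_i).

4

Σπ = 4·5/2 = 10 (π permutes [4]); Σa = 2+1+2+1 = 6; disp = 10−6 = 4.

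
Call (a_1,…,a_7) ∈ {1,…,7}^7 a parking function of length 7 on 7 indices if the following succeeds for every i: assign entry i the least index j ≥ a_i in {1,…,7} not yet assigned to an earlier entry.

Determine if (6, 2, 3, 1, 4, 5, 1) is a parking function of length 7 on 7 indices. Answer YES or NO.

YES

Rearranged: b = (1, 1, 2, 3, 4, 5, 6).
  b_1=1 ≤ 1
  b_2=1 ≤ 2
  b_3=2 ≤ 3
  b_4=3 ≤ 4
  b_5=4 ≤ 5
  b_6=5 ≤ 6
  b_7=6 ≤ 7
All bounds hold ⇒ YES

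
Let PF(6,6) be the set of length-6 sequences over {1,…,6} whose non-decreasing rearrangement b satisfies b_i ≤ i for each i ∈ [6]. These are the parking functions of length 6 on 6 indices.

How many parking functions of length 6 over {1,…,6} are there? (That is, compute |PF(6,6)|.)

16807

#PF = (7−6)·7^(6−1) = 1·16807 = 16807
Check (1,4,1,6,1,5) → sorted (1,1,1,4,5,6): b_i ≤ i ∀i, a PF.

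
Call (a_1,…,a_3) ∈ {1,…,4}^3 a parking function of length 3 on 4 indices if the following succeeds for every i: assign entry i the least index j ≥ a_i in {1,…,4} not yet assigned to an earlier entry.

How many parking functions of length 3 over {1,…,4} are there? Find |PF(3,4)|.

Count = (5−3)·5^(3−1) = 2 · 25 = 50 (Konheim–Weiss)
Example (3,1,2) → sorted (1,2,3): b_i ≤ 1+i ∀i, a PF.

50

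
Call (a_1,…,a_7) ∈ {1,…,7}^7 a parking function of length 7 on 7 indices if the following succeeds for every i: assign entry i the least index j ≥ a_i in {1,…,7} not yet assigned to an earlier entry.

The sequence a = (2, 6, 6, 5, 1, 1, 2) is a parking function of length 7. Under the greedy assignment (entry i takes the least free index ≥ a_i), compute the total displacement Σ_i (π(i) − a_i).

5

Σπ = 28 ({1..7} each once); Σa = 2+6+6+5+1+1+2 = 23; disp = 28−23 = 5.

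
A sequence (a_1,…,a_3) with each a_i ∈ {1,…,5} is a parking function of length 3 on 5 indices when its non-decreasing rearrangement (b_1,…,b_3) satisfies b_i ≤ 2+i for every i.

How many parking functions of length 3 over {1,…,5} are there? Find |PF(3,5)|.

108

|PF| = 3·6^2 = 3×36 = 108 (Pollak)
E.g. (5,1,2) → sorted (1,2,5): b_i ≤ 2+i ∀i, a PF.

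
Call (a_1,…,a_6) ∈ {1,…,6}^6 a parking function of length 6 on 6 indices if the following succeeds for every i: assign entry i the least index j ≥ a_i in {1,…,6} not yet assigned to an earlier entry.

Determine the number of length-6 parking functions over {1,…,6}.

|PF(6,6)| = 1·7^5 = 1×16807 = 16807 [KW]
Check (1,2,1,5,6,3) → sorted (1,1,2,3,5,6): b_i ≤ i ∀i, a PF.

16807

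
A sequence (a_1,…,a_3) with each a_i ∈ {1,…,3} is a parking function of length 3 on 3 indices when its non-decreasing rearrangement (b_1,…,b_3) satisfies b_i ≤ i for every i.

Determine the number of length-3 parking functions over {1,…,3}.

16

Count = (3+1−3)·(3+1)^{3−1} = 1 · 16 = 16
Example (1,1,3) → sorted (1,1,3): b_i ≤ i ∀i, a PF.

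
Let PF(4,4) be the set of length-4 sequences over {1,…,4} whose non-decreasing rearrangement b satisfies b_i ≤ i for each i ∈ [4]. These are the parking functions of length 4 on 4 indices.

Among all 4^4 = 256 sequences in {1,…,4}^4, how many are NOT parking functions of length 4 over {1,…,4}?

|PF(4,4)| = (5−4)·5^(4−1) = 1·125 = 125
Check (3,3,4,2) → sorted (2,3,3,4): b_1=2>1, not a PF.
Total 256; non-PF = 256−125 = 131

131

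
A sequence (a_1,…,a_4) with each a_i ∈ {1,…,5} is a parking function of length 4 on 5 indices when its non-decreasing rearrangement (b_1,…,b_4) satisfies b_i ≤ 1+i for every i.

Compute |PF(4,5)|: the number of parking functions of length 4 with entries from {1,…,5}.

|PF| = (6−4)·6^(4−1) = 2 · 216 = 432
One tuple (3,3,4,2) → sorted (2,3,3,4): b_i ≤ 1+i ∀i, a PF.

432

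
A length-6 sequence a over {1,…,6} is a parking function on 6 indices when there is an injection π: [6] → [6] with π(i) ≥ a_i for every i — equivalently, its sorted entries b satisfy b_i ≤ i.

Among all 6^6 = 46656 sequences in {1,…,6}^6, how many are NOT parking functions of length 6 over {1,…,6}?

29849

|PF| = (6+1−6)·(6+1)^{6−1} = 1·16807 = 16807 (Konheim–Weiss)
E.g. (6,3,6,4,6,3) → sorted (3,3,4,6,6,6): b_1=3>1, not a PF.
Total 46656; non-PF = 46656−16807 = 29849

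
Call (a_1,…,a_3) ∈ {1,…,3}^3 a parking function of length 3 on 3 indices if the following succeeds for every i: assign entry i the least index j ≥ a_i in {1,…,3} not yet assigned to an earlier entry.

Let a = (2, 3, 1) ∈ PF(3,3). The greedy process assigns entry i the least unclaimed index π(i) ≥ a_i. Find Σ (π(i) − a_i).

Σπ = 6 ({1..3} each once); Σa = 2+3+1 = 6; disp = 6−6 = 0.

0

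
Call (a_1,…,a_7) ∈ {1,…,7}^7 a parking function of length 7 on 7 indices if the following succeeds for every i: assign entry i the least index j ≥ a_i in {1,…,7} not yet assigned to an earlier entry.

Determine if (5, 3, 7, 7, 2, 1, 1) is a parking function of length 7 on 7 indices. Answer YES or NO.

Rearranged: b = (1, 1, 2, 3, 5, 7, 7).
  b_1=1 ≤ 1
  b_2=1 ≤ 2
  b_3=2 ≤ 3
  b_4=3 ≤ 4
  b_5=5 ≤ 5
  b_6=7 > 6
  fails at i=6 ⇒ NO

NO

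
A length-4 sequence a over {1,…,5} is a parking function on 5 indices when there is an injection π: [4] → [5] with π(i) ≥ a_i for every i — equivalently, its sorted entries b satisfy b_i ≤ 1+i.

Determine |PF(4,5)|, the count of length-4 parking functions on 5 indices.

|PF(4,5)| = 2·6^3 = 2·216 = 432 [KW]
E.g. (2,3,1,3) → sorted (1,2,3,3): b_i ≤ 1+i ∀i, a PF.

432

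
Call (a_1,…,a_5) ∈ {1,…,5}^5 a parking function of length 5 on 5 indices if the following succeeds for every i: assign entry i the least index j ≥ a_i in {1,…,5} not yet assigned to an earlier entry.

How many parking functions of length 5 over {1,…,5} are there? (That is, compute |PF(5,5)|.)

Count = (5+1−5)·(5+1)^{5−1} = 1×1296 = 1296 (Pollak)
E.g. (1,1,5,1,1) → sorted (1,1,1,1,5): b_i ≤ i ∀i, a PF.

1296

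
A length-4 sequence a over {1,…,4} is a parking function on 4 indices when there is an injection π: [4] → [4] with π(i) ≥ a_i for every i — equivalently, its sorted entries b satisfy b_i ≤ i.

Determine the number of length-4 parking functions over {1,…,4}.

125

|PF(4,4)| = (4+1−4)·(4+1)^{4−1} = 1×125 = 125
E.g. (2,4,1,3) → sorted (1,2,3,4): b_i ≤ i ∀i, a PF.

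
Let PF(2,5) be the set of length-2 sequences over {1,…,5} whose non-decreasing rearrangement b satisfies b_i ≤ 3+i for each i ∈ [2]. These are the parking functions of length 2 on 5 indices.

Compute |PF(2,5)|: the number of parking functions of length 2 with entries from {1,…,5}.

24

|PF(2,5)| = (5−2+1)·(5+1)^(2−1) = 4×6 = 24
Check (2,1) → sorted (1,2): b_i ≤ 3+i ∀i, a PF.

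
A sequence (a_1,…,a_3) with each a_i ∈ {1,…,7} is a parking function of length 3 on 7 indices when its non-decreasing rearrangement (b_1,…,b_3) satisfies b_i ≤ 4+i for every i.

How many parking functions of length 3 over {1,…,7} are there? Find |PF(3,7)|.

320

|PF| = (7+1−3)·(7+1)^{3−1} = 5×64 = 320 [KW]
E.g. (4,7,3) → sorted (3,4,7): b_i ≤ 4+i ∀i, a PF.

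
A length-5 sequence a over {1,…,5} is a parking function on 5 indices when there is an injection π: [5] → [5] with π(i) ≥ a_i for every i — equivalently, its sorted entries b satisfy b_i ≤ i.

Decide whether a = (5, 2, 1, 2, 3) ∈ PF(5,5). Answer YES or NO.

YES

Sorted: b = (1, 2, 2, 3, 5).
  b_1=1 ≤ 1
  b_2=2 ≤ 2
  b_3=2 ≤ 3
  b_4=3 ≤ 4
  b_5=5 ≤ 5
All bounds hold ⇒ YES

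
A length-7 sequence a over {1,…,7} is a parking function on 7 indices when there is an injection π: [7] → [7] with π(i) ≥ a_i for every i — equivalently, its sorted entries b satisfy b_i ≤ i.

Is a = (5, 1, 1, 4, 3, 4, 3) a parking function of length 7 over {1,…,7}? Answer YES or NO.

YES

Rearranged: b = (1, 1, 3, 3, 4, 4, 5).
  b_1=1 ≤ 1
  b_2=1 ≤ 2
  b_3=3 ≤ 3
  b_4=3 ≤ 4
  b_5=4 ≤ 5
  b_6=4 ≤ 6
  b_7=5 ≤ 7
All bounds hold ⇒ YES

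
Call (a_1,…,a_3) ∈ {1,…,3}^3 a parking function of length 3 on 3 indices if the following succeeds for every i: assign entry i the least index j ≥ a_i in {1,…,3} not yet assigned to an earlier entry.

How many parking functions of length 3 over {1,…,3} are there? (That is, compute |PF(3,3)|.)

|PF(3,3)| = (3−3+1)·(3+1)^(3−1) = 1·16 = 16 (Konheim–Weiss)
One tuple (3,1,1) → sorted (1,1,3): b_i ≤ i ∀i, a PF.

16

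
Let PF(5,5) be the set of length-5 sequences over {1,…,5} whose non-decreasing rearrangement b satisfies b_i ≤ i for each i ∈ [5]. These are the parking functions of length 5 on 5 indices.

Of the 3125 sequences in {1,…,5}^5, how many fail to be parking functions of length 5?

1829

Count = (6−5)·6^(5−1) = 1·1296 = 1296
E.g. (5,5,5,3,5) → sorted (3,5,5,5,5): b_1=3>1, not a PF.
Total 3125; non-PF = 3125−1296 = 1829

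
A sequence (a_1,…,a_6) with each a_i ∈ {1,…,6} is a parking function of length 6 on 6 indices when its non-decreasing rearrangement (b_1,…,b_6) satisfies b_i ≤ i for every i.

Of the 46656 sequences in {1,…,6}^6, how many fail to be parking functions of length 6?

29849

#PF = (7−6)·7^(6−1) = 1 · 16807 = 16807 (Pollak)
Example (6,4,4,6,3,6) → sorted (3,4,4,6,6,6): b_1=3>1, not a PF.
Total 46656; non-PF = 46656−16807 = 29849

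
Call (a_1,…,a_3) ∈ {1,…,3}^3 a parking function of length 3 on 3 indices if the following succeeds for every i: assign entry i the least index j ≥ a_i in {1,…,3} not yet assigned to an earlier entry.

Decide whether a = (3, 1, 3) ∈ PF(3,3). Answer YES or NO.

NO

Rearranged: b = (1, 3, 3).
  b_1=1 ≤ 1
  b_2=3 > 2
  fails at i=2 ⇒ NO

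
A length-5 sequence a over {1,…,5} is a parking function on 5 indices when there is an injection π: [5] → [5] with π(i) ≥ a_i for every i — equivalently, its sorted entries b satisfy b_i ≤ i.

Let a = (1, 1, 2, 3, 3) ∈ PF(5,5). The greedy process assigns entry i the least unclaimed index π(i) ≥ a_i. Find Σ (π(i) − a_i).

Σπ = 15 ({1..5} each once); Σa = 1+1+2+3+3 = 10; disp = 15−10 = 5.

5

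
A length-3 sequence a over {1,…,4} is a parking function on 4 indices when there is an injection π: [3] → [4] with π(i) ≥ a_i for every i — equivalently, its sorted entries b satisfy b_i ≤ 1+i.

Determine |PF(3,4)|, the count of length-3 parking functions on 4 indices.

|PF| = 2·5^2 = 2×25 = 50
Example (3,3,2) → sorted (2,3,3): b_i ≤ 1+i ∀i, a PF.

50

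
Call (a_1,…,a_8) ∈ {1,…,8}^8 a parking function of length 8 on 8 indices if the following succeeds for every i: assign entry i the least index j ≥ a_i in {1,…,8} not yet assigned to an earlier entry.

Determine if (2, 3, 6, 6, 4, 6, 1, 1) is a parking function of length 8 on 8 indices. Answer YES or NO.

Sorted: b = (1, 1, 2, 3, 4, 6, 6, 6).
  b_1=1 ≤ 1
  b_2=1 ≤ 2
  b_3=2 ≤ 3
  b_4=3 ≤ 4
  b_5=4 ≤ 5
  b_6=6 ≤ 6
  b_7=6 ≤ 7
  b_8=6 ≤ 8
All bounds hold ⇒ YES

YES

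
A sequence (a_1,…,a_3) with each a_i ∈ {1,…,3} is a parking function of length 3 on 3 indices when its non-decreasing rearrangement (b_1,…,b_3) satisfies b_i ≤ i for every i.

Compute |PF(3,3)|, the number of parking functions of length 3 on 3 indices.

Count = (3+1−3)·(3+1)^{3−1} = 1 · 16 = 16 (Konheim–Weiss)
Example (1,2,2) → sorted (1,2,2): b_i ≤ i ∀i, a PF.

16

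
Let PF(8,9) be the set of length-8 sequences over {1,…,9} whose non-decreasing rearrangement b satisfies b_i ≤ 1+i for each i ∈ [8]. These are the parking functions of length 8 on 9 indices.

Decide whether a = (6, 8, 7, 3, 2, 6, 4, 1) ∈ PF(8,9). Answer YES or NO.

YES

Sorted: b = (1, 2, 3, 4, 6, 6, 7, 8).
  b_1=1 ≤ 2
  b_2=2 ≤ 3
  b_3=3 ≤ 4
  b_4=4 ≤ 5
  b_5=6 ≤ 6
  b_6=6 ≤ 7
  b_7=7 ≤ 8
  b_8=8 ≤ 9
All bounds hold ⇒ YES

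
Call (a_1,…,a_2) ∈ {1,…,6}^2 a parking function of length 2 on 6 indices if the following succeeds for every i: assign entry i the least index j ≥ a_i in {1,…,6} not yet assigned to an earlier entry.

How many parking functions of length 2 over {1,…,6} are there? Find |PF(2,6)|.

35

|PF| = (7−2)·7^(2−1) = 5 · 7 = 35
One tuple (5,2) → sorted (2,5): b_i ≤ 4+i ∀i, a PF.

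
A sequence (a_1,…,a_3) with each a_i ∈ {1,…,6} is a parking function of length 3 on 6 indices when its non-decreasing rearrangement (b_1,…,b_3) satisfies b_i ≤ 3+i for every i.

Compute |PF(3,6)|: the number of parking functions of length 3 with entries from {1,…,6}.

|PF| = (6−3+1)·(6+1)^(3−1) = 4·49 = 196 (Pollak)
Check (2,4,2) → sorted (2,2,4): b_i ≤ 3+i ∀i, a PF.

196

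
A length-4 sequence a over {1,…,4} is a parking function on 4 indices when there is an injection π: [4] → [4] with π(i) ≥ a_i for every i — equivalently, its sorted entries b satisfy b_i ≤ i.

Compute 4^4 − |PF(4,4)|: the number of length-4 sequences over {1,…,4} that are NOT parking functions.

|PF(4,4)| = (4−4+1)·(4+1)^(4−1) = 1×125 = 125
E.g. (4,3,4,3) → sorted (3,3,4,4): b_1=3>1, not a PF.
Total 256; non-PF = 256−125 = 131

131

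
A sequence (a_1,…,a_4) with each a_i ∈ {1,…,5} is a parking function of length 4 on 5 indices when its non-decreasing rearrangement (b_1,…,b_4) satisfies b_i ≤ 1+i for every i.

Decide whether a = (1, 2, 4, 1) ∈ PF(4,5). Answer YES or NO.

Rearranged: b = (1, 1, 2, 4).
  b_1=1 ≤ 2
  b_2=1 ≤ 3
  b_3=2 ≤ 4
  b_4=4 ≤ 5
All bounds hold ⇒ YES

YES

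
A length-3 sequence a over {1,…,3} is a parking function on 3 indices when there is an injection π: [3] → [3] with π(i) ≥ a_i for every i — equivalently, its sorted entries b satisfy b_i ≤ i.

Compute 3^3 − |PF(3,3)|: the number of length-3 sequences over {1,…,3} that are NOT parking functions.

Count = (4−3)·4^(3−1) = 1×16 = 16
Example (3,3,3) → sorted (3,3,3): b_1=3>1, not a PF.
So 27 − 16 = 11 fail.

11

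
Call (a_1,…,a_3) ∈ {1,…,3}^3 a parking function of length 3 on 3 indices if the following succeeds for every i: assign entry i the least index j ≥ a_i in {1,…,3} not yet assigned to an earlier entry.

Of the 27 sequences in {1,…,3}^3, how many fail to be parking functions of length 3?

|PF(3,3)| = (3−3+1)·(3+1)^(3−1) = 1×16 = 16 (Konheim–Weiss)
Example (3,2,3) → sorted (2,3,3): b_1=2>1, not a PF.
Total 27; non-PF = 27−16 = 11

11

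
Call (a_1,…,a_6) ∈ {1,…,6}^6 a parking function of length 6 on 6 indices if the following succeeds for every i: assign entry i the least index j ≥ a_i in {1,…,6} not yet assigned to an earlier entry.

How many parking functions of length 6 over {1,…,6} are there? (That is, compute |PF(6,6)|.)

16807

#PF = (6+1−6)·(6+1)^{6−1} = 1 · 16807 = 16807 [KW]
Example (4,2,2,1,6,2) → sorted (1,2,2,2,4,6): b_i ≤ i ∀i, a PF.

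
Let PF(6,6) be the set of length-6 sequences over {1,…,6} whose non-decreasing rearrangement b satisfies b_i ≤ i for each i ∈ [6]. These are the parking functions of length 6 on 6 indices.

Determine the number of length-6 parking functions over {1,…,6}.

16807

|PF| = (7−6)·7^(6−1) = 1 · 16807 = 16807
Example (6,2,2,4,1,3) → sorted (1,2,2,3,4,6): b_i ≤ i ∀i, a PF.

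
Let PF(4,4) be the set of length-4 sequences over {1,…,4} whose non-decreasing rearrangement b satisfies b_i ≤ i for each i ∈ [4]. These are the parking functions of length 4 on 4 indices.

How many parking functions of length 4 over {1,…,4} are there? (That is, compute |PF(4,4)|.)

|PF| = 1·5^3 = 1 · 125 = 125 [KW]
One tuple (2,3,3,1) → sorted (1,2,3,3): b_i ≤ i ∀i, a PF.

125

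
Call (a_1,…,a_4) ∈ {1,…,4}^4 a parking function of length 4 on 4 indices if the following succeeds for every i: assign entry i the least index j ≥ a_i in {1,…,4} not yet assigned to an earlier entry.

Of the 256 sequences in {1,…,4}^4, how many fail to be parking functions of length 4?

|PF(4,4)| = (5−4)·5^(4−1) = 1 · 125 = 125
One tuple (4,4,1,3) → sorted (1,3,4,4): b_2=3>2, not a PF.
4^4 − 125 = 256 − 125 = 131

131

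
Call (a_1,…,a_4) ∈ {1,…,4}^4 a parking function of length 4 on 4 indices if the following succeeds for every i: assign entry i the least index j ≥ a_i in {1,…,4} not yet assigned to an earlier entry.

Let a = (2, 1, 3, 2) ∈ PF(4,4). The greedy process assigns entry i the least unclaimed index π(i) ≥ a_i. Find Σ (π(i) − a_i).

2

Σπ(i) = 1+…+4 = 10; Σa = 2+1+3+2 = 8; disp = 10−8 = 2.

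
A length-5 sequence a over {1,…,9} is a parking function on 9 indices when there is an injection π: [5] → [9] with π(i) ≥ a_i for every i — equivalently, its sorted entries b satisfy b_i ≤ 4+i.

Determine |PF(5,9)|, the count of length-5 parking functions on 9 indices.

Count = 5·10^4 = 5 · 10000 = 50000
Check (5,5,8,1,2) → sorted (1,2,5,5,8): b_i ≤ 4+i ∀i, a PF.

50000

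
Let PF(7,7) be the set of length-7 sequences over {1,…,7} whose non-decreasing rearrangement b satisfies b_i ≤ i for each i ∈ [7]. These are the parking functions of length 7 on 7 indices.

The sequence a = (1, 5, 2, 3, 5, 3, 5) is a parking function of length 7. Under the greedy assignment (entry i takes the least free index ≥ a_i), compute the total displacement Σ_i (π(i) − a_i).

4

Σπ(i) = 1+…+7 = 28; Σa = 1+5+2+3+5+3+5 = 24; disp = 28−24 = 4.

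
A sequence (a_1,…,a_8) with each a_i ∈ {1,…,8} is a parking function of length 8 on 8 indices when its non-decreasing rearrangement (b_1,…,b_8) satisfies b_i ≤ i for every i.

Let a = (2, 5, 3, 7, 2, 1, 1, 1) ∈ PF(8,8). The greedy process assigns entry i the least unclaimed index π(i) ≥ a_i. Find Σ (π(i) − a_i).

Σπ(i) = 1+…+8 = 36; Σa = 2+5+3+7+2+1+1+1 = 22; disp = 36−22 = 14.

14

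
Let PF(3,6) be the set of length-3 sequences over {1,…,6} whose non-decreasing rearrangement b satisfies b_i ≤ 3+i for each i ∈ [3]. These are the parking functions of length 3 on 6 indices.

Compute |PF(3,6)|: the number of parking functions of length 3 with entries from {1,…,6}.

196

#PF = (7−3)·7^(3−1) = 4×49 = 196 (Pollak)
One tuple (6,4,4) → sorted (4,4,6): b_i ≤ 3+i ∀i, a PF.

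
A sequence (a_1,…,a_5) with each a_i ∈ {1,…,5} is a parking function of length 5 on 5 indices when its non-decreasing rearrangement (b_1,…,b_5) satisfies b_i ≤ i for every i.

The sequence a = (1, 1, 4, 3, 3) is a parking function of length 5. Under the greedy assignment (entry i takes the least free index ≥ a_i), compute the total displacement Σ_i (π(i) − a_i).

3

Σπ = 15 ({1..5} each once); Σa = 1+1+4+3+3 = 12; disp = 15−12 = 3.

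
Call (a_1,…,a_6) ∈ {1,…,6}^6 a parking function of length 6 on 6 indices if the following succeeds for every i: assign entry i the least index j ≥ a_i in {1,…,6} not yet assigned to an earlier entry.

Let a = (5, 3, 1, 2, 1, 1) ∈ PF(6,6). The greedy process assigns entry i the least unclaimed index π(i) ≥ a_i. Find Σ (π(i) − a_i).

8

Σπ(i) = 1+…+6 = 21; Σa = 5+3+1+2+1+1 = 13; disp = 21−13 = 8.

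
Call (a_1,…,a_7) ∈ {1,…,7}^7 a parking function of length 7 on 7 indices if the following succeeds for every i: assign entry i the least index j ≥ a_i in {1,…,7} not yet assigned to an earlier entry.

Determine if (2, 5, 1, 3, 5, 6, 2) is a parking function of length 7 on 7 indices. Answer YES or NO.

Rearranged: b = (1, 2, 2, 3, 5, 5, 6).
  b_1=1 ≤ 1
  b_2=2 ≤ 2
  b_3=2 ≤ 3
  b_4=3 ≤ 4
  b_5=5 ≤ 5
  b_6=5 ≤ 6
  b_7=6 ≤ 7
All bounds hold ⇒ YES

YES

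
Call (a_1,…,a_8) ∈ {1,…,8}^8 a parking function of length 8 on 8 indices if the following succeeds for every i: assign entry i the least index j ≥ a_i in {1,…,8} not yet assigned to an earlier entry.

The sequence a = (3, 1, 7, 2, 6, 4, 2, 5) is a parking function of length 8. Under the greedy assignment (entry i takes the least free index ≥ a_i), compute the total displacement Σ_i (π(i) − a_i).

6

Σπ = 36 ({1..8} each once); Σa = 3+1+7+2+6+4+2+5 = 30; disp = 36−30 = 6.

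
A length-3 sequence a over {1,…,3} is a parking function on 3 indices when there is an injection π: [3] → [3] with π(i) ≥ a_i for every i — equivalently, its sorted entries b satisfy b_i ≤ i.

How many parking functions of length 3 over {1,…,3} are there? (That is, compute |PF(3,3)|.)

16

|PF(3,3)| = (4−3)·4^(3−1) = 1×16 = 16
Example (3,1,2) → sorted (1,2,3): b_i ≤ i ∀i, a PF.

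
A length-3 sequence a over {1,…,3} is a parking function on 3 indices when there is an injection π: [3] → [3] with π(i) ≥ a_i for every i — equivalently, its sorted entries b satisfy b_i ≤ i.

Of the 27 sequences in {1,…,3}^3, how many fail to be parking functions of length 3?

#PF = (4−3)·4^(3−1) = 1 · 16 = 16 [KW]
Check (2,3,3) → sorted (2,3,3): b_1=2>1, not a PF.
Total 27; non-PF = 27−16 = 11

11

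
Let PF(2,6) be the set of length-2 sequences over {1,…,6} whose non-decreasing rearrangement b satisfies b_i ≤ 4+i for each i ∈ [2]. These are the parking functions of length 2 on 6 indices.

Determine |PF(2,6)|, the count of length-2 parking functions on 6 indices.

35

|PF(2,6)| = (7−2)·7^(2−1) = 5×7 = 35 (Konheim–Weiss)
One tuple (6,1) → sorted (1,6): b_i ≤ 4+i ∀i, a PF.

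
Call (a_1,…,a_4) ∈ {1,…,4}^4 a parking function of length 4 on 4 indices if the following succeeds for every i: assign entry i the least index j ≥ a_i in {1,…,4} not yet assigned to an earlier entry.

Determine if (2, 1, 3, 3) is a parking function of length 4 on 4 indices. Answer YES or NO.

Order a: b = (1, 2, 3, 3).
  b_1=1 ≤ 1
  b_2=2 ≤ 2
  b_3=3 ≤ 3
  b_4=3 ≤ 4
All bounds hold ⇒ YES

YES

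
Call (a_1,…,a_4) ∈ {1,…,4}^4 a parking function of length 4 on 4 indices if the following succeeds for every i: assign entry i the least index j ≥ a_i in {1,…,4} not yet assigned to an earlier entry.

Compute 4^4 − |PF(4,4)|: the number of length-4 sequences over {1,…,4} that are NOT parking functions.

131

|PF| = (4+1−4)·(4+1)^{4−1} = 1·125 = 125
Check (4,2,2,2) → sorted (2,2,2,4): b_1=2>1, not a PF.
Total 256; non-PF = 256−125 = 131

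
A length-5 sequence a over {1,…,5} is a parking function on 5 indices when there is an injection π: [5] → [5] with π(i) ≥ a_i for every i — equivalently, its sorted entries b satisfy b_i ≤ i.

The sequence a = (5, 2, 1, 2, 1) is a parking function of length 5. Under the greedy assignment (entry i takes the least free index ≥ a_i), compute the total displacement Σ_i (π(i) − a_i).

4

Σπ = 5·6/2 = 15 (π permutes [5]); Σa = 5+2+1+2+1 = 11; disp = 15−11 = 4.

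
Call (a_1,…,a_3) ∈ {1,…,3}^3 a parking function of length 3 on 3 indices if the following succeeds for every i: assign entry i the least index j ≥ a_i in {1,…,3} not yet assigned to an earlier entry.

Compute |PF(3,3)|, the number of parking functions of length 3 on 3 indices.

16

|PF(3,3)| = 1·4^2 = 1×16 = 16 [KW]
One tuple (2,1,3) → sorted (1,2,3): b_i ≤ i ∀i, a PF.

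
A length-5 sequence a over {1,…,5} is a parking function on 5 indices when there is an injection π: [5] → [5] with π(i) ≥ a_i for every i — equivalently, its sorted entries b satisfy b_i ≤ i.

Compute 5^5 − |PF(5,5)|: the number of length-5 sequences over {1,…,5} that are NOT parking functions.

|PF(5,5)| = (5−5+1)·(5+1)^(5−1) = 1×1296 = 1296 [KW]
Check (4,5,5,3,3) → sorted (3,3,4,5,5): b_1=3>1, not a PF.
So 3125 − 1296 = 1829 fail.

1829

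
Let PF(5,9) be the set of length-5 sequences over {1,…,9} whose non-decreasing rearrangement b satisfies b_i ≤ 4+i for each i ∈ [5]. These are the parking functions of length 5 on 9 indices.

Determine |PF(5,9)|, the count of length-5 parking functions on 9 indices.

Count = (9−5+1)·(9+1)^(5−1) = 5×10000 = 50000 [KW]
One tuple (2,6,5,5,3) → sorted (2,3,5,5,6): b_i ≤ 4+i ∀i, a PF.

50000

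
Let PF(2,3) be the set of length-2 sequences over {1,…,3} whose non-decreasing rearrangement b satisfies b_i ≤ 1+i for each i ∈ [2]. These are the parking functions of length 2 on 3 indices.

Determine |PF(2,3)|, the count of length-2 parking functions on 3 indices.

8

Count = (4−2)·4^(2−1) = 2·4 = 8 (Pollak)
E.g. (2,1) → sorted (1,2): b_i ≤ 1+i ∀i, a PF.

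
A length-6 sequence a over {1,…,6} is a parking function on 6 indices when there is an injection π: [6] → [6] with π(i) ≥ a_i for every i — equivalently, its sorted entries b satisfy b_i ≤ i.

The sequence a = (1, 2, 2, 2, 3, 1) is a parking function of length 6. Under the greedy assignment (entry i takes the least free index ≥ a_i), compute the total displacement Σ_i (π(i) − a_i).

Σπ(i) = 1+…+6 = 21; Σa = 1+2+2+2+3+1 = 11; disp = 21−11 = 10.

10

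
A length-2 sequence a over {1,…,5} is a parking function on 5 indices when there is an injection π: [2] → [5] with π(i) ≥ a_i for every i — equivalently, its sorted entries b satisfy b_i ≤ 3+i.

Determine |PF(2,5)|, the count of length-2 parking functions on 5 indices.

24

|PF| = (5−2+1)·(5+1)^(2−1) = 4·6 = 24
E.g. (2,4) → sorted (2,4): b_i ≤ 3+i ∀i, a PF.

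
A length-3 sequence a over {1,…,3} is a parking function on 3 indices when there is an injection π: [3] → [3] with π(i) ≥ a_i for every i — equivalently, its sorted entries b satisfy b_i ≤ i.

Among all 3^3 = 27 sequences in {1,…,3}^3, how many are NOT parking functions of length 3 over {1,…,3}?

Count = 1·4^2 = 1·16 = 16
E.g. (3,2,3) → sorted (2,3,3): b_1=2>1, not a PF.
Total 27; non-PF = 27−16 = 11

11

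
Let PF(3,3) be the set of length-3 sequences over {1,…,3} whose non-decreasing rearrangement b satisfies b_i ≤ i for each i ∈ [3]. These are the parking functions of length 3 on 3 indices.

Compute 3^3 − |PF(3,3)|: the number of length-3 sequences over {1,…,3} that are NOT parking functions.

11

|PF(3,3)| = (3−3+1)·(3+1)^(3−1) = 1×16 = 16 (Konheim–Weiss)
Check (2,3,2) → sorted (2,2,3): b_1=2>1, not a PF.
So 27 − 16 = 11 fail.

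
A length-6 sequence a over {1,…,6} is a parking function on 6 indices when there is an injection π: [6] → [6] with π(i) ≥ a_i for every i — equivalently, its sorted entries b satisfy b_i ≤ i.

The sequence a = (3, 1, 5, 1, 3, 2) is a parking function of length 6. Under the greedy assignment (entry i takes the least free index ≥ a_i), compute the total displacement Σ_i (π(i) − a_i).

Σπ = 21 ({1..6} each once); Σa = 3+1+5+1+3+2 = 15; disp = 21−15 = 6.

6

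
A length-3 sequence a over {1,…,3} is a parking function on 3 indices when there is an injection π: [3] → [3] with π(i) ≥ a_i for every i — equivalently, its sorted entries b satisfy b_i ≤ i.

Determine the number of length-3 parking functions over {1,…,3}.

16

|PF(3,3)| = (3+1−3)·(3+1)^{3−1} = 1·16 = 16 [KW]
Example (3,2,1) → sorted (1,2,3): b_i ≤ i ∀i, a PF.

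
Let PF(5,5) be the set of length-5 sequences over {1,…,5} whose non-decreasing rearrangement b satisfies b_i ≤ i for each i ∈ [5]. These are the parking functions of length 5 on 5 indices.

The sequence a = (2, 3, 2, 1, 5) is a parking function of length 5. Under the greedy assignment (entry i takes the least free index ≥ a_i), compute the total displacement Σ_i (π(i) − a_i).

2

Σπ = 15 ({1..5} each once); Σa = 2+3+2+1+5 = 13; disp = 15−13 = 2.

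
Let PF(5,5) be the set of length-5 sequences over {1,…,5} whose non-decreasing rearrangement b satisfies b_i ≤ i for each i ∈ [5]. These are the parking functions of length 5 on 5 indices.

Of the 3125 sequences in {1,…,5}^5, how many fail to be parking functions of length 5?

1829

|PF| = (6−5)·6^(5−1) = 1×1296 = 1296 (Konheim–Weiss)
Example (4,3,5,5,5) → sorted (3,4,5,5,5): b_1=3>1, not a PF.
Total 3125; non-PF = 3125−1296 = 1829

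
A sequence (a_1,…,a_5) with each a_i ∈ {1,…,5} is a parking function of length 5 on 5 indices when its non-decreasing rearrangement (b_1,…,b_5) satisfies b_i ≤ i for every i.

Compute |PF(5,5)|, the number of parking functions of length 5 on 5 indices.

1296

Count = (6−5)·6^(5−1) = 1×1296 = 1296 [KW]
One tuple (2,4,5,1,1) → sorted (1,1,2,4,5): b_i ≤ i ∀i, a PF.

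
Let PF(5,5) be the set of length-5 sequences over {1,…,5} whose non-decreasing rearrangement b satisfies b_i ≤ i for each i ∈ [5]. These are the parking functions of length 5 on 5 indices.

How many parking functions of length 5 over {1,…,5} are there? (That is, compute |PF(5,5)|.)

1296

#PF = (5−5+1)·(5+1)^(5−1) = 1×1296 = 1296 (Konheim–Weiss)
Check (1,1,1,2,4) → sorted (1,1,1,2,4): b_i ≤ i ∀i, a PF.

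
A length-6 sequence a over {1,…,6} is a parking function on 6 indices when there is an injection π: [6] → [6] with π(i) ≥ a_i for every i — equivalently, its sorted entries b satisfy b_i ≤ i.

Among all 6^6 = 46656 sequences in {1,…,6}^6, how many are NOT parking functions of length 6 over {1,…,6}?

29849

|PF(6,6)| = (7−6)·7^(6−1) = 1·16807 = 16807 [KW]
One tuple (4,2,6,2,2,3) → sorted (2,2,2,3,4,6): b_1=2>1, not a PF.
6^6 − 16807 = 46656 − 16807 = 29849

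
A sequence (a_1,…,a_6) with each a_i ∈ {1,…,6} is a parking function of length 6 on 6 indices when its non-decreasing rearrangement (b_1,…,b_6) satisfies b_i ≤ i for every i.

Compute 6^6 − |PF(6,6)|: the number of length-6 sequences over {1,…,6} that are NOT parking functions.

29849

|PF| = (7−6)·7^(6−1) = 1·16807 = 16807 [KW]
Example (6,4,6,5,1,6) → sorted (1,4,5,6,6,6): b_2=4>2, not a PF.
6^6 − 16807 = 46656 − 16807 = 29849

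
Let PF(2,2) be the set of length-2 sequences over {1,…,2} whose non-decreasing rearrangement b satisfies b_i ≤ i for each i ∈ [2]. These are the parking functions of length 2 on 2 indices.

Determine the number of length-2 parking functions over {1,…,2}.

3

Count = (2+1−2)·(2+1)^{2−1} = 1 · 3 = 3 (Konheim–Weiss)
Check (1,1) → sorted (1,1): b_i ≤ i ∀i, a PF.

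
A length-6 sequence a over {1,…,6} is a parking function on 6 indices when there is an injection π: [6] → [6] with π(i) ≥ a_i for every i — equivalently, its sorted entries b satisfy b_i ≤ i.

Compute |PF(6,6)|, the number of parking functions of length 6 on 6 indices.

16807

#PF = 1·7^5 = 1×16807 = 16807
Check (1,1,4,6,4,2) → sorted (1,1,2,4,4,6): b_i ≤ i ∀i, a PF.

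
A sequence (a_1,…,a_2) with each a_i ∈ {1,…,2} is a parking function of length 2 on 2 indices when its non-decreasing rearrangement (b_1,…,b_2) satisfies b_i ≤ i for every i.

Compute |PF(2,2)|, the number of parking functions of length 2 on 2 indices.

#PF = 1·3^1 = 1×3 = 3 (Konheim–Weiss)
Check (1,2) → sorted (1,2): b_i ≤ i ∀i, a PF.

3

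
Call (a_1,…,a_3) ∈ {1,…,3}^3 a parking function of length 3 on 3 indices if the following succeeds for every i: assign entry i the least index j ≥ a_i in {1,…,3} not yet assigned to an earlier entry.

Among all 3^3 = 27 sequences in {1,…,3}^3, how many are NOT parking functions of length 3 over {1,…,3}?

Count = (3−3+1)·(3+1)^(3−1) = 1·16 = 16 [KW]
E.g. (3,2,3) → sorted (2,3,3): b_1=2>1, not a PF.
Total 27; non-PF = 27−16 = 11

11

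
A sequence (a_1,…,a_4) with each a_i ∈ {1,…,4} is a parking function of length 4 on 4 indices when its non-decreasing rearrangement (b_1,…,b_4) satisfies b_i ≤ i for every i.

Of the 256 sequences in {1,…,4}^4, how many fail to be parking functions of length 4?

131

#PF = (5−4)·5^(4−1) = 1×125 = 125 (Konheim–Weiss)
E.g. (3,4,3,3) → sorted (3,3,3,4): b_1=3>1, not a PF.
4^4 − 125 = 256 − 125 = 131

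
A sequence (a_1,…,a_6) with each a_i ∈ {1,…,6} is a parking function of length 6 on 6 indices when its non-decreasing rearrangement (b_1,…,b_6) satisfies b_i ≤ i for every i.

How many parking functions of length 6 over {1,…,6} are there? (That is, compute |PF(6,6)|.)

16807

|PF| = (6+1−6)·(6+1)^{6−1} = 1×16807 = 16807
Check (3,5,1,1,1,1) → sorted (1,1,1,1,3,5): b_i ≤ i ∀i, a PF.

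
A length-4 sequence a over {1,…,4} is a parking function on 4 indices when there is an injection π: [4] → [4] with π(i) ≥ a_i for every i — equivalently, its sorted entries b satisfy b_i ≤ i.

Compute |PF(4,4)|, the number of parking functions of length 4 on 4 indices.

125

|PF(4,4)| = (4+1−4)·(4+1)^{4−1} = 1×125 = 125 [KW]
One tuple (1,3,1,3) → sorted (1,1,3,3): b_i ≤ i ∀i, a PF.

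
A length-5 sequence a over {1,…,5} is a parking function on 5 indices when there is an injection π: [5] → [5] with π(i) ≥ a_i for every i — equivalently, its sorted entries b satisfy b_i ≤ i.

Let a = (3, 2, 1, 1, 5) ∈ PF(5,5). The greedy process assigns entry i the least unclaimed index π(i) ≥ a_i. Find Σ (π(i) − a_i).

3

Σπ = 15 ({1..5} each once); Σa = 3+2+1+1+5 = 12; disp = 15−12 = 3.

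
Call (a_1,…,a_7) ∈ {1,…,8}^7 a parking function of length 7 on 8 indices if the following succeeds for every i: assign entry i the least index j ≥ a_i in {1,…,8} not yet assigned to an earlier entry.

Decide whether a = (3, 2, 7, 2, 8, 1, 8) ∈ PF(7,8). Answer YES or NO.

Rearranged: b = (1, 2, 2, 3, 7, 8, 8).
  b_1=1 ≤ 2
  b_2=2 ≤ 3
  b_3=2 ≤ 4
  b_4=3 ≤ 5
  b_5=7 > 6
  fails at i=5 ⇒ NO

NO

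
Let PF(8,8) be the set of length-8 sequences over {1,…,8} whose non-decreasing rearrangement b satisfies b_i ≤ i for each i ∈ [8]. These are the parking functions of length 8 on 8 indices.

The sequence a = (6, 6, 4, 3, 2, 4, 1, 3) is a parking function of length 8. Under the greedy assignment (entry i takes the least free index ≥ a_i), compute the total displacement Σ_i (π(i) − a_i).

Σπ(i) = 1+…+8 = 36; Σa = 6+6+4+3+2+4+1+3 = 29; disp = 36−29 = 7.

7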